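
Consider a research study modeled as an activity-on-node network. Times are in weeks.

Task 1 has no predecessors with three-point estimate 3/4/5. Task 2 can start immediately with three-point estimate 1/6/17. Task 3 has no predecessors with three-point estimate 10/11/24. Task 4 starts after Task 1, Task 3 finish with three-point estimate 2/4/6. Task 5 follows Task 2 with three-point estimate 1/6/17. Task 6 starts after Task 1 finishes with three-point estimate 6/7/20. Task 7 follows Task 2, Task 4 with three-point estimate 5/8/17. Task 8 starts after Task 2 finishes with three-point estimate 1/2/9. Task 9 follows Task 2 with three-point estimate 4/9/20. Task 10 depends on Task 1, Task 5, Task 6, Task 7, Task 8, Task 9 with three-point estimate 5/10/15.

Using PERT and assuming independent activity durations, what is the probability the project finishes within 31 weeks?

te_Task 1 = (3 + 4·4 + 5)/6 = 24/6 = 4; σ²_Task 1 = ((5−3)/6)² = 0.111
te_Task 2 = (1 + 4·6 + 17)/6 = 42/6 = 7; σ²_Task 2 = ((17−1)/6)² = 7.111
te_Task 3 = (10 + 4·11 + 24)/6 = 78/6 = 13; σ²_Task 3 = ((24−10)/6)² = 5.444
te_Task 4 = (2 + 4·4 + 6)/6 = 24/6 = 4; σ²_Task 4 = ((6−2)/6)² = 0.444
te_Task 5 = (1 + 4·6 + 17)/6 = 42/6 = 7; σ²_Task 5 = ((17−1)/6)² = 7.111
te_Task 6 = (6 + 4·7 + 20)/6 = 54/6 = 9; σ²_Task 6 = ((20−6)/6)² = 5.444
te_Task 7 = (5 + 4·8 + 17)/6 = 54/6 = 9; σ²_Task 7 = ((17−5)/6)² = 4.000
te_Task 8 = (1 + 4·2 + 9)/6 = 18/6 = 3; σ²_Task 8 = ((9−1)/6)² = 1.778
te_Task 9 = (4 + 4·9 + 20)/6 = 60/6 = 10; σ²_Task 9 = ((20−4)/6)² = 7.111
te_Task 10 = (5 + 4·10 + 15)/6 = 60/6 = 10; σ²_Task 10 = ((15−5)/6)² = 2.778

Forward pass:
ES_Task 1 = 0; EF_Task 1 = 4
ES_Task 2 = 0; EF_Task 2 = 7
ES_Task 3 = 0; EF_Task 3 = 13
ES_Task 4 = max(EF_Task 1=4, EF_Task 3=13) = 13; EF_Task 4 = 13+4 = 17
ES_Task 5 = 7; EF_Task 5 = 7+7 = 14
ES_Task 6 = 4; EF_Task 6 = 4+9 = 13
ES_Task 7 = max(EF_Task 2=7, EF_Task 4=17) = 17; EF_Task 7 = 17+9 = 26
ES_Task 8 = 7; EF_Task 8 = 7+3 = 10
ES_Task 9 = 7; EF_Task 9 = 7+10 = 17
ES_Task 10 = max(EF_Task 1=4, EF_Task 5=14, EF_Task 6=13, EF_Task 7=26, EF_Task 8=10, EF_Task 9=17) = 26; EF_Task 10 = 26+10 = 36
Expected project duration μ = 36 weeks. Critical path: Task 3 → Task 4 → Task 7 → Task 10.

Variance along critical path = 5.444 + 0.444 + 4.000 + 2.778 = 12.667; σ = √12.667 = 3.559 weeks.
Z = (31 − 36) / 3.559 = -1.405
P(T ≤ 31) = Φ(-1.405) ≈ 0.080

0.080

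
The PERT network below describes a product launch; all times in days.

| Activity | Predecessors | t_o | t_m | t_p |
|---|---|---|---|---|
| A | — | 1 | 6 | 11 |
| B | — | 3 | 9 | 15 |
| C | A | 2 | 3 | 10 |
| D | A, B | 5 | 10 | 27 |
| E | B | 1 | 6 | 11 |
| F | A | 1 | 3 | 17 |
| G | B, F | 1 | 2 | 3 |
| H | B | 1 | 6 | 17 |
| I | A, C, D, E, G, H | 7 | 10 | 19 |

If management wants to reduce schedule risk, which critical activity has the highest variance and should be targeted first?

D

te_A = (1 + 4·6 + 11)/6 = 36/6 = 6; σ²_A = ((11−1)/6)² = 2.778
te_B = (3 + 4·9 + 15)/6 = 54/6 = 9; σ²_B = ((15−3)/6)² = 4.000
te_C = (2 + 4·3 + 10)/6 = 24/6 = 4; σ²_C = ((10−2)/6)² = 1.778
te_D = (5 + 4·10 + 27)/6 = 72/6 = 12; σ²_D = ((27−5)/6)² = 13.444
te_E = (1 + 4·6 + 11)/6 = 36/6 = 6; σ²_E = ((11−1)/6)² = 2.778
te_F = (1 + 4·3 + 17)/6 = 30/6 = 5; σ²_F = ((17−1)/6)² = 7.111
te_G = (1 + 4·2 + 3)/6 = 12/6 = 2; σ²_G = ((3−1)/6)² = 0.111
te_H = (1 + 4·6 + 17)/6 = 42/6 = 7; σ²_H = ((17−1)/6)² = 7.111
te_I = (7 + 4·10 + 19)/6 = 66/6 = 11; σ²_I = ((19−7)/6)² = 4.000

Forward pass:
ES_A = 0; EF_A = 6
ES_B = 0; EF_B = 9
ES_C = 6; EF_C = 6+4 = 10
ES_D = max(EF_A=6, EF_B=9) = 9; EF_D = 9+12 = 21
ES_E = 9; EF_E = 9+6 = 15
ES_F = 6; EF_F = 6+5 = 11
ES_G = max(EF_B=9, EF_F=11) = 11; EF_G = 11+2 = 13
ES_H = 9; EF_H = 9+7 = 16
ES_I = max(EF_A=6, EF_C=10, EF_D=21, EF_E=15, EF_G=13, EF_H=16) = 21; EF_I = 21+11 = 32
Expected project duration μ = 32 days. Critical path: B → D → I.

Variances on critical path: σ²_B=4.000, σ²_D=13.444, σ²_I=4.000.
Largest is σ²_D = 13.444.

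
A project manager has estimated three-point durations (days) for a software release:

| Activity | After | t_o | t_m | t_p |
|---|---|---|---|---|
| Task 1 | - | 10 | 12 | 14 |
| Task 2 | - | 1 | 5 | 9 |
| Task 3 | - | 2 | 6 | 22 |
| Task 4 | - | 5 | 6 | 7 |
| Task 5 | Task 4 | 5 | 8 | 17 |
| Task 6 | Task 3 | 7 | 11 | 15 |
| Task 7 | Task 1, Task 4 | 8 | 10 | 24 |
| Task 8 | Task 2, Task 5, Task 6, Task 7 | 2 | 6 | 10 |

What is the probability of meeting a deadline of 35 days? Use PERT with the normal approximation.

te_Task 1 = (10 + 4·12 + 14)/6 = 72/6 = 12; σ²_Task 1 = ((14−10)/6)² = 0.444
te_Task 2 = (1 + 4·5 + 9)/6 = 30/6 = 5; σ²_Task 2 = ((9−1)/6)² = 1.778
te_Task 3 = (2 + 4·6 + 22)/6 = 48/6 = 8; σ²_Task 3 = ((22−2)/6)² = 11.111
te_Task 4 = (5 + 4·6 + 7)/6 = 36/6 = 6; σ²_Task 4 = ((7−5)/6)² = 0.111
te_Task 5 = (5 + 4·8 + 17)/6 = 54/6 = 9; σ²_Task 5 = ((17−5)/6)² = 4.000
te_Task 6 = (7 + 4·11 + 15)/6 = 66/6 = 11; σ²_Task 6 = ((15−7)/6)² = 1.778
te_Task 7 = (8 + 4·10 + 24)/6 = 72/6 = 12; σ²_Task 7 = ((24−8)/6)² = 7.111
te_Task 8 = (2 + 4·6 + 10)/6 = 36/6 = 6; σ²_Task 8 = ((10−2)/6)² = 1.778

Forward pass:
ES_Task 1 = 0; EF_Task 1 = 12
ES_Task 2 = 0; EF_Task 2 = 5
ES_Task 3 = 0; EF_Task 3 = 8
ES_Task 4 = 0; EF_Task 4 = 6
ES_Task 5 = 6; EF_Task 5 = 6+9 = 15
ES_Task 6 = 8; EF_Task 6 = 8+11 = 19
ES_Task 7 = max(EF_Task 1=12, EF_Task 4=6) = 12; EF_Task 7 = 12+12 = 24
ES_Task 8 = max(EF_Task 2=5, EF_Task 5=15, EF_Task 6=19, EF_Task 7=24) = 24; EF_Task 8 = 24+6 = 30
Expected project duration μ = 30 days. Critical path: Task 1 → Task 7 → Task 8.

Variance along critical path = 0.444 + 7.111 + 1.778 = 9.333; σ = √9.333 = 3.055 days.
Z = (35 − 30) / 3.055 = 1.637
P(T ≤ 35) = Φ(1.637) ≈ 0.949

0.949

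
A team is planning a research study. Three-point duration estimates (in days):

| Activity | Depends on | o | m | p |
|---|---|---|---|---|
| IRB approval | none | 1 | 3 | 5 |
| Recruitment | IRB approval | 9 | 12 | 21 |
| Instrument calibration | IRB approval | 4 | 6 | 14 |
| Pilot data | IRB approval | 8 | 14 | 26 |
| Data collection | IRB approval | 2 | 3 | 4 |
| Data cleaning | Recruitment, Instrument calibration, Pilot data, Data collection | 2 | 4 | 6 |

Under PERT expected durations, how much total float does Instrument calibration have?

te_IRB approval = (1 + 4·3 + 5)/6 = 18/6 = 3
te_Recruitment = (9 + 4·12 + 21)/6 = 78/6 = 13
te_Instrument calibration = (4 + 4·6 + 14)/6 = 42/6 = 7
te_Pilot data = (8 + 4·14 + 26)/6 = 90/6 = 15
te_Data collection = (2 + 4·3 + 4)/6 = 18/6 = 3
te_Data cleaning = (2 + 4·4 + 6)/6 = 24/6 = 4

Forward pass:
ES_IRB approval = 0; EF_IRB approval = 3
ES_Recruitment = 3; EF_Recruitment = 3+13 = 16
ES_Instrument calibration = 3; EF_Instrument calibration = 3+7 = 10
ES_Pilot data = 3; EF_Pilot data = 3+15 = 18
ES_Data collection = 3; EF_Data collection = 3+3 = 6
ES_Data cleaning = max(EF_Recruitment=16, EF_Instrument calibration=10, EF_Pilot data=18, EF_Data collection=6) = 18; EF_Data cleaning = 18+4 = 22
Expected project duration μ = 22 days. Critical path: IRB approval → Pilot data → Data cleaning.

Backward pass:
LF_Data cleaning = 22; LS_Data cleaning = 22−4 = 18
LF_Data collection = LS_Data cleaning = 18; LS_Data collection = 18−3 = 15
LF_Pilot data = LS_Data cleaning = 18; LS_Pilot data = 18−15 = 3
LF_Instrument calibration = LS_Data cleaning = 18; LS_Instrument calibration = 18−7 = 11
LF_Recruitment = LS_Data cleaning = 18; LS_Recruitment = 18−13 = 5
LF_IRB approval = min(LS_Recruitment=5, LS_Instrument calibration=11, LS_Pilot data=3, LS_Data collection=15) = 3; LS_IRB approval = 3−3 = 0
Slack_Instrument calibration = LS_Instrument calibration − ES_Instrument calibration = 11 − 3 = 8

8 days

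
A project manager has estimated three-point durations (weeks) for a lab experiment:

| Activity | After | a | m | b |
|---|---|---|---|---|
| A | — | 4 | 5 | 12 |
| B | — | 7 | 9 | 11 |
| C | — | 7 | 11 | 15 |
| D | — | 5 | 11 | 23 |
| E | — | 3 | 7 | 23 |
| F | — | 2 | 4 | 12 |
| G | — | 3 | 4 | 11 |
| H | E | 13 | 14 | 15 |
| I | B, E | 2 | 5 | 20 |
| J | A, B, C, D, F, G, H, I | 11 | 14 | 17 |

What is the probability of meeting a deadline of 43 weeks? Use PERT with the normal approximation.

0.957

te_A = (4 + 4·5 + 12)/6 = 36/6 = 6; σ²_A = ((12−4)/6)² = 1.778
te_B = (7 + 4·9 + 11)/6 = 54/6 = 9; σ²_B = ((11−7)/6)² = 0.444
te_C = (7 + 4·11 + 15)/6 = 66/6 = 11; σ²_C = ((15−7)/6)² = 1.778
te_D = (5 + 4·11 + 23)/6 = 72/6 = 12; σ²_D = ((23−5)/6)² = 9.000
te_E = (3 + 4·7 + 23)/6 = 54/6 = 9; σ²_E = ((23−3)/6)² = 11.111
te_F = (2 + 4·4 + 12)/6 = 30/6 = 5; σ²_F = ((12−2)/6)² = 2.778
te_G = (3 + 4·4 + 11)/6 = 30/6 = 5; σ²_G = ((11−3)/6)² = 1.778
te_H = (13 + 4·14 + 15)/6 = 84/6 = 14; σ²_H = ((15−13)/6)² = 0.111
te_I = (2 + 4·5 + 20)/6 = 42/6 = 7; σ²_I = ((20−2)/6)² = 9.000
te_J = (11 + 4·14 + 17)/6 = 84/6 = 14; σ²_J = ((17−11)/6)² = 1.000

Forward pass:
ES_A = 0; EF_A = 6
ES_B = 0; EF_B = 9
ES_C = 0; EF_C = 11
ES_D = 0; EF_D = 12
ES_E = 0; EF_E = 9
ES_F = 0; EF_F = 5
ES_G = 0; EF_G = 5
ES_H = 9; EF_H = 9+14 = 23
ES_I = max(EF_B=9, EF_E=9) = 9; EF_I = 9+7 = 16
ES_J = max(EF_A=6, EF_B=9, EF_C=11, EF_D=12, EF_F=5, EF_G=5, EF_H=23, EF_I=16) = 23; EF_J = 23+14 = 37
Expected project duration μ = 37 weeks. Critical path: E → H → J.

Variance along critical path = 11.111 + 0.111 + 1.000 = 12.222; σ = √12.222 = 3.496 weeks.
Z = (43 − 37) / 3.496 = 1.716
P(T ≤ 43) = Φ(1.716) ≈ 0.957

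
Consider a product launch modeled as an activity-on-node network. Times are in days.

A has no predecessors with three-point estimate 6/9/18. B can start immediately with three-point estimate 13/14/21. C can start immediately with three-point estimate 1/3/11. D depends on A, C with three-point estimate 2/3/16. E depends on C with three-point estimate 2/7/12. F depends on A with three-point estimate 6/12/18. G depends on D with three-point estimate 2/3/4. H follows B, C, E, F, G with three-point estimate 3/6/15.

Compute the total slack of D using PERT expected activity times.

4 days

te_A = (6 + 4·9 + 18)/6 = 60/6 = 10
te_B = (13 + 4·14 + 21)/6 = 90/6 = 15
te_C = (1 + 4·3 + 11)/6 = 24/6 = 4
te_D = (2 + 4·3 + 16)/6 = 30/6 = 5
te_E = (2 + 4·7 + 12)/6 = 42/6 = 7
te_F = (6 + 4·12 + 18)/6 = 72/6 = 12
te_G = (2 + 4·3 + 4)/6 = 18/6 = 3
te_H = (3 + 4·6 + 15)/6 = 42/6 = 7

Forward pass:
ES_A = 0; EF_A = 10
ES_B = 0; EF_B = 15
ES_C = 0; EF_C = 4
ES_D = max(EF_A=10, EF_C=4) = 10; EF_D = 10+5 = 15
ES_E = 4; EF_E = 4+7 = 11
ES_F = 10; EF_F = 10+12 = 22
ES_G = 15; EF_G = 15+3 = 18
ES_H = max(EF_B=15, EF_C=4, EF_E=11, EF_F=22, EF_G=18) = 22; EF_H = 22+7 = 29
Expected project duration μ = 29 days. Critical path: A → F → H.

Backward pass:
LF_H = 29; LS_H = 29−7 = 22
LF_G = LS_H = 22; LS_G = 22−3 = 19
LF_F = LS_H = 22; LS_F = 22−12 = 10
LF_E = LS_H = 22; LS_E = 22−7 = 15
LF_D = LS_G = 19; LS_D = 19−5 = 14
LF_C = min(LS_D=14, LS_E=15, LS_H=22) = 14; LS_C = 14−4 = 10
LF_B = LS_H = 22; LS_B = 22−15 = 7
LF_A = min(LS_D=14, LS_F=10) = 10; LS_A = 10−10 = 0
Slack_D = LS_D − ES_D = 14 − 10 = 4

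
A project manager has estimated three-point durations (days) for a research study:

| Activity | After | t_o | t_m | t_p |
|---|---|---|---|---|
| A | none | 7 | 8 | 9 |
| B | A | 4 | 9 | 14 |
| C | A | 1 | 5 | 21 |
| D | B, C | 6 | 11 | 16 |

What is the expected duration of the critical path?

28 days

te_A = (7 + 4·8 + 9)/6 = 48/6 = 8
te_B = (4 + 4·9 + 14)/6 = 54/6 = 9
te_C = (1 + 4·5 + 21)/6 = 42/6 = 7
te_D = (6 + 4·11 + 16)/6 = 66/6 = 11

Forward pass:
ES_A = 0; EF_A = 8
ES_B = 8; EF_B = 8+9 = 17
ES_C = 8; EF_C = 8+7 = 15
ES_D = max(EF_B=17, EF_C=15) = 17; EF_D = 17+11 = 28
Expected project duration μ = 28 days. Critical path: A → B → D.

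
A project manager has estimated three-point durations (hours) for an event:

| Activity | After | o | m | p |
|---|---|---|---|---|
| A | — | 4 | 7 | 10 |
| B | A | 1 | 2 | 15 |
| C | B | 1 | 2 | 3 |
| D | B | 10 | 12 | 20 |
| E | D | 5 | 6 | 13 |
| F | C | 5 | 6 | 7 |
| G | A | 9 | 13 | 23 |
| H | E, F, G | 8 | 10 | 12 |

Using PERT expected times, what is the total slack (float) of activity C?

te_A = (4 + 4·7 + 10)/6 = 42/6 = 7
te_B = (1 + 4·2 + 15)/6 = 24/6 = 4
te_C = (1 + 4·2 + 3)/6 = 12/6 = 2
te_D = (10 + 4·12 + 20)/6 = 78/6 = 13
te_E = (5 + 4·6 + 13)/6 = 42/6 = 7
te_F = (5 + 4·6 + 7)/6 = 36/6 = 6
te_G = (9 + 4·13 + 23)/6 = 84/6 = 14
te_H = (8 + 4·10 + 12)/6 = 60/6 = 10

Forward pass:
ES_A = 0; EF_A = 7
ES_B = 7; EF_B = 7+4 = 11
ES_C = 11; EF_C = 11+2 = 13
ES_D = 11; EF_D = 11+13 = 24
ES_E = 24; EF_E = 24+7 = 31
ES_F = 13; EF_F = 13+6 = 19
ES_G = 7; EF_G = 7+14 = 21
ES_H = max(EF_E=31, EF_F=19, EF_G=21) = 31; EF_H = 31+10 = 41
Expected project duration μ = 41 hours. Critical path: A → B → D → E → H.

Backward pass:
LF_H = 41; LS_H = 41−10 = 31
LF_G = LS_H = 31; LS_G = 31−14 = 17
LF_F = LS_H = 31; LS_F = 31−6 = 25
LF_E = LS_H = 31; LS_E = 31−7 = 24
LF_D = LS_E = 24; LS_D = 24−13 = 11
LF_C = LS_F = 25; LS_C = 25−2 = 23
LF_B = min(LS_C=23, LS_D=11) = 11; LS_B = 11−4 = 7
LF_A = min(LS_B=7, LS_G=17) = 7; LS_A = 7−7 = 0
Slack_C = LS_C − ES_C = 23 − 11 = 12

12 hours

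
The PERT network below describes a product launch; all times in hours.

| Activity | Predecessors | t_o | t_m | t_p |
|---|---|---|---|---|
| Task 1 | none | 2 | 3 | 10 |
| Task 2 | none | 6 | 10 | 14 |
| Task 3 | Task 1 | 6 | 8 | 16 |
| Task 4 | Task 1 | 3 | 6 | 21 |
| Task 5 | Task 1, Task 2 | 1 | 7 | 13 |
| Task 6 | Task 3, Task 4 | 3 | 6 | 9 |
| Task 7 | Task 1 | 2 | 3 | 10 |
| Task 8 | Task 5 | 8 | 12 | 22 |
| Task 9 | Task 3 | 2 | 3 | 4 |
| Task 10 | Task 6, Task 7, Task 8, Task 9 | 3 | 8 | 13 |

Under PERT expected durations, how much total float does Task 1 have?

te_Task 1 = (2 + 4·3 + 10)/6 = 24/6 = 4
te_Task 2 = (6 + 4·10 + 14)/6 = 60/6 = 10
te_Task 3 = (6 + 4·8 + 16)/6 = 54/6 = 9
te_Task 4 = (3 + 4·6 + 21)/6 = 48/6 = 8
te_Task 5 = (1 + 4·7 + 13)/6 = 42/6 = 7
te_Task 6 = (3 + 4·6 + 9)/6 = 36/6 = 6
te_Task 7 = (2 + 4·3 + 10)/6 = 24/6 = 4
te_Task 8 = (8 + 4·12 + 22)/6 = 78/6 = 13
te_Task 9 = (2 + 4·3 + 4)/6 = 18/6 = 3
te_Task 10 = (3 + 4·8 + 13)/6 = 48/6 = 8

Forward pass:
ES_Task 1 = 0; EF_Task 1 = 4
ES_Task 2 = 0; EF_Task 2 = 10
ES_Task 3 = 4; EF_Task 3 = 4+9 = 13
ES_Task 4 = 4; EF_Task 4 = 4+8 = 12
ES_Task 5 = max(EF_Task 1=4, EF_Task 2=10) = 10; EF_Task 5 = 10+7 = 17
ES_Task 6 = max(EF_Task 3=13, EF_Task 4=12) = 13; EF_Task 6 = 13+6 = 19
ES_Task 7 = 4; EF_Task 7 = 4+4 = 8
ES_Task 8 = 17; EF_Task 8 = 17+13 = 30
ES_Task 9 = 13; EF_Task 9 = 13+3 = 16
ES_Task 10 = max(EF_Task 6=19, EF_Task 7=8, EF_Task 8=30, EF_Task 9=16) = 30; EF_Task 10 = 30+8 = 38
Expected project duration μ = 38 hours. Critical path: Task 2 → Task 5 → Task 8 → Task 10.

Backward pass:
LF_Task 10 = 38; LS_Task 10 = 38−8 = 30
LF_Task 9 = LS_Task 10 = 30; LS_Task 9 = 30−3 = 27
LF_Task 8 = LS_Task 10 = 30; LS_Task 8 = 30−13 = 17
LF_Task 7 = LS_Task 10 = 30; LS_Task 7 = 30−4 = 26
LF_Task 6 = LS_Task 10 = 30; LS_Task 6 = 30−6 = 24
LF_Task 5 = LS_Task 8 = 17; LS_Task 5 = 17−7 = 10
LF_Task 4 = LS_Task 6 = 24; LS_Task 4 = 24−8 = 16
LF_Task 3 = min(LS_Task 6=24, LS_Task 9=27) = 24; LS_Task 3 = 24−9 = 15
LF_Task 2 = LS_Task 5 = 10; LS_Task 2 = 10−10 = 0
LF_Task 1 = min(LS_Task 3=15, LS_Task 4=16, LS_Task 5=10, LS_Task 7=26) = 10; LS_Task 1 = 10−4 = 6
Slack_Task 1 = LS_Task 1 − ES_Task 1 = 6 − 0 = 6

6 hours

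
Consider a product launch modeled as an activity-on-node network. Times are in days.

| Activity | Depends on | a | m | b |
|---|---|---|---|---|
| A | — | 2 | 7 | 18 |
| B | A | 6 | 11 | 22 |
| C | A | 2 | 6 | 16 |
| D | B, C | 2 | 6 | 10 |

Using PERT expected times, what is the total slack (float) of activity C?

5 days

te_A = (2 + 4·7 + 18)/6 = 48/6 = 8
te_B = (6 + 4·11 + 22)/6 = 72/6 = 12
te_C = (2 + 4·6 + 16)/6 = 42/6 = 7
te_D = (2 + 4·6 + 10)/6 = 36/6 = 6

Forward pass:
ES_A = 0; EF_A = 8
ES_B = 8; EF_B = 8+12 = 20
ES_C = 8; EF_C = 8+7 = 15
ES_D = max(EF_B=20, EF_C=15) = 20; EF_D = 20+6 = 26
Expected project duration μ = 26 days. Critical path: A → B → D.

Backward pass:
LF_D = 26; LS_D = 26−6 = 20
LF_C = LS_D = 20; LS_C = 20−7 = 13
LF_B = LS_D = 20; LS_B = 20−12 = 8
LF_A = min(LS_B=8, LS_C=13) = 8; LS_A = 8−8 = 0
Slack_C = LS_C − ES_C = 13 − 8 = 5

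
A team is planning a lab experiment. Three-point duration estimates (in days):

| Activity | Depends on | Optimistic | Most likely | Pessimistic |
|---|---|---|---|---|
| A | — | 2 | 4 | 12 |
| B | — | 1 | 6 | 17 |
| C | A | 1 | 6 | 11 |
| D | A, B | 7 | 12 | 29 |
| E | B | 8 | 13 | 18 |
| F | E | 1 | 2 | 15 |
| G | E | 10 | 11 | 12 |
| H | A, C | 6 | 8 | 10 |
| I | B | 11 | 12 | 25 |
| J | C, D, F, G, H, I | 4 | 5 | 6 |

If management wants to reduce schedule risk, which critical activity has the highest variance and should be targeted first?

te_A = (2 + 4·4 + 12)/6 = 30/6 = 5; σ²_A = ((12−2)/6)² = 2.778
te_B = (1 + 4·6 + 17)/6 = 42/6 = 7; σ²_B = ((17−1)/6)² = 7.111
te_C = (1 + 4·6 + 11)/6 = 36/6 = 6; σ²_C = ((11−1)/6)² = 2.778
te_D = (7 + 4·12 + 29)/6 = 84/6 = 14; σ²_D = ((29−7)/6)² = 13.444
te_E = (8 + 4·13 + 18)/6 = 78/6 = 13; σ²_E = ((18−8)/6)² = 2.778
te_F = (1 + 4·2 + 15)/6 = 24/6 = 4; σ²_F = ((15−1)/6)² = 5.444
te_G = (10 + 4·11 + 12)/6 = 66/6 = 11; σ²_G = ((12−10)/6)² = 0.111
te_H = (6 + 4·8 + 10)/6 = 48/6 = 8; σ²_H = ((10−6)/6)² = 0.444
te_I = (11 + 4·12 + 25)/6 = 84/6 = 14; σ²_I = ((25−11)/6)² = 5.444
te_J = (4 + 4·5 + 6)/6 = 30/6 = 5; σ²_J = ((6−4)/6)² = 0.111

Forward pass:
ES_A = 0; EF_A = 5
ES_B = 0; EF_B = 7
ES_C = 5; EF_C = 5+6 = 11
ES_D = max(EF_A=5, EF_B=7) = 7; EF_D = 7+14 = 21
ES_E = 7; EF_E = 7+13 = 20
ES_F = 20; EF_F = 20+4 = 24
ES_G = 20; EF_G = 20+11 = 31
ES_H = max(EF_A=5, EF_C=11) = 11; EF_H = 11+8 = 19
ES_I = 7; EF_I = 7+14 = 21
ES_J = max(EF_C=11, EF_D=21, EF_F=24, EF_G=31, EF_H=19, EF_I=21) = 31; EF_J = 31+5 = 36
Expected project duration μ = 36 days. Critical path: B → E → G → J.

Variances on critical path: σ²_B=7.111, σ²_E=2.778, σ²_G=0.111, σ²_J=0.111.
Largest is σ²_B = 7.111.

B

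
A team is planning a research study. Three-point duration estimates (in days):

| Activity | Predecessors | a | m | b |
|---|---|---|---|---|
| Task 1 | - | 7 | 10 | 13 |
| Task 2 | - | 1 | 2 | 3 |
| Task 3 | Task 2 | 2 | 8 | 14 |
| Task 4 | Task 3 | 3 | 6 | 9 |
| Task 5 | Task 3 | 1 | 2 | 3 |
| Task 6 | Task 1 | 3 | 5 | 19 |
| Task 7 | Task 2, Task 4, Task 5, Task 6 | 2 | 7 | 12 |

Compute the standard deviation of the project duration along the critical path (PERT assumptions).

te_Task 1 = (7 + 4·10 + 13)/6 = 60/6 = 10; σ²_Task 1 = ((13−7)/6)² = 1.000
te_Task 2 = (1 + 4·2 + 3)/6 = 12/6 = 2; σ²_Task 2 = ((3−1)/6)² = 0.111
te_Task 3 = (2 + 4·8 + 14)/6 = 48/6 = 8; σ²_Task 3 = ((14−2)/6)² = 4.000
te_Task 4 = (3 + 4·6 + 9)/6 = 36/6 = 6; σ²_Task 4 = ((9−3)/6)² = 1.000
te_Task 5 = (1 + 4·2 + 3)/6 = 12/6 = 2; σ²_Task 5 = ((3−1)/6)² = 0.111
te_Task 6 = (3 + 4·5 + 19)/6 = 42/6 = 7; σ²_Task 6 = ((19−3)/6)² = 7.111
te_Task 7 = (2 + 4·7 + 12)/6 = 42/6 = 7; σ²_Task 7 = ((12−2)/6)² = 2.778

Forward pass:
ES_Task 1 = 0; EF_Task 1 = 10
ES_Task 2 = 0; EF_Task 2 = 2
ES_Task 3 = 2; EF_Task 3 = 2+8 = 10
ES_Task 4 = 10; EF_Task 4 = 10+6 = 16
ES_Task 5 = 10; EF_Task 5 = 10+2 = 12
ES_Task 6 = 10; EF_Task 6 = 10+7 = 17
ES_Task 7 = max(EF_Task 2=2, EF_Task 4=16, EF_Task 5=12, EF_Task 6=17) = 17; EF_Task 7 = 17+7 = 24
Expected project duration μ = 24 days. Critical path: Task 1 → Task 6 → Task 7.

Variance along critical path = 1.000 + 7.111 + 2.778 = 10.889
σ = √10.889 = 3.300 days

3.30 days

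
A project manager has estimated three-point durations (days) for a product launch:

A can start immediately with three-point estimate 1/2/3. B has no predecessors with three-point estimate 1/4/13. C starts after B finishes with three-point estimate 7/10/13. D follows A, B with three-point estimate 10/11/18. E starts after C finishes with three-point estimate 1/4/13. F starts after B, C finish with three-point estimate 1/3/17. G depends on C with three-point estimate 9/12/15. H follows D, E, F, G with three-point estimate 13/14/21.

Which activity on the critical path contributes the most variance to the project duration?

B

te_A = (1 + 4·2 + 3)/6 = 12/6 = 2; σ²_A = ((3−1)/6)² = 0.111
te_B = (1 + 4·4 + 13)/6 = 30/6 = 5; σ²_B = ((13−1)/6)² = 4.000
te_C = (7 + 4·10 + 13)/6 = 60/6 = 10; σ²_C = ((13−7)/6)² = 1.000
te_D = (10 + 4·11 + 18)/6 = 72/6 = 12; σ²_D = ((18−10)/6)² = 1.778
te_E = (1 + 4·4 + 13)/6 = 30/6 = 5; σ²_E = ((13−1)/6)² = 4.000
te_F = (1 + 4·3 + 17)/6 = 30/6 = 5; σ²_F = ((17−1)/6)² = 7.111
te_G = (9 + 4·12 + 15)/6 = 72/6 = 12; σ²_G = ((15−9)/6)² = 1.000
te_H = (13 + 4·14 + 21)/6 = 90/6 = 15; σ²_H = ((21−13)/6)² = 1.778

Forward pass:
ES_A = 0; EF_A = 2
ES_B = 0; EF_B = 5
ES_C = 5; EF_C = 5+10 = 15
ES_D = max(EF_A=2, EF_B=5) = 5; EF_D = 5+12 = 17
ES_E = 15; EF_E = 15+5 = 20
ES_F = max(EF_B=5, EF_C=15) = 15; EF_F = 15+5 = 20
ES_G = 15; EF_G = 15+12 = 27
ES_H = max(EF_D=17, EF_E=20, EF_F=20, EF_G=27) = 27; EF_H = 27+15 = 42
Expected project duration μ = 42 days. Critical path: B → C → G → H.

Variances on critical path: σ²_B=4.000, σ²_C=1.000, σ²_G=1.000, σ²_H=1.778.
Largest is σ²_B = 4.000.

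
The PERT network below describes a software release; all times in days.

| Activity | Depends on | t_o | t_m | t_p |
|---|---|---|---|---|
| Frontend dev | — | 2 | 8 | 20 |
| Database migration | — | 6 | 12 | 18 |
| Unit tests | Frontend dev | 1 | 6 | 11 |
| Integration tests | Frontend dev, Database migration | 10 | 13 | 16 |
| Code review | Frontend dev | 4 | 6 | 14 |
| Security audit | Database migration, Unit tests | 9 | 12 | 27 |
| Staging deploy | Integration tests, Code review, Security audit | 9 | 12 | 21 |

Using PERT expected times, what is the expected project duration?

te_Frontend dev = (2 + 4·8 + 20)/6 = 54/6 = 9
te_Database migration = (6 + 4·12 + 18)/6 = 72/6 = 12
te_Unit tests = (1 + 4·6 + 11)/6 = 36/6 = 6
te_Integration tests = (10 + 4·13 + 16)/6 = 78/6 = 13
te_Code review = (4 + 4·6 + 14)/6 = 42/6 = 7
te_Security audit = (9 + 4·12 + 27)/6 = 84/6 = 14
te_Staging deploy = (9 + 4·12 + 21)/6 = 78/6 = 13

Forward pass:
ES_Frontend dev = 0; EF_Frontend dev = 9
ES_Database migration = 0; EF_Database migration = 12
ES_Unit tests = 9; EF_Unit tests = 9+6 = 15
ES_Integration tests = max(EF_Frontend dev=9, EF_Database migration=12) = 12; EF_Integration tests = 12+13 = 25
ES_Code review = 9; EF_Code review = 9+7 = 16
ES_Security audit = max(EF_Database migration=12, EF_Unit tests=15) = 15; EF_Security audit = 15+14 = 29
ES_Staging deploy = max(EF_Integration tests=25, EF_Code review=16, EF_Security audit=29) = 29; EF_Staging deploy = 29+13 = 42
Expected project duration μ = 42 days. Critical path: Frontend dev → Unit tests → Security audit → Staging deploy.

42 days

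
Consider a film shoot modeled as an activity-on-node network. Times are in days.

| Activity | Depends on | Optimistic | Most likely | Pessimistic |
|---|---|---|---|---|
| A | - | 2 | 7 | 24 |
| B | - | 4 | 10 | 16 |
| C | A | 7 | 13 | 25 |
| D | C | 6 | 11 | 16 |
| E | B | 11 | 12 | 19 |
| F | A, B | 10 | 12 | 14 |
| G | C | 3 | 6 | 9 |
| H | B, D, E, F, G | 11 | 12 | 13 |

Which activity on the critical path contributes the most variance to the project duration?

te_A = (2 + 4·7 + 24)/6 = 54/6 = 9; σ²_A = ((24−2)/6)² = 13.444
te_B = (4 + 4·10 + 16)/6 = 60/6 = 10; σ²_B = ((16−4)/6)² = 4.000
te_C = (7 + 4·13 + 25)/6 = 84/6 = 14; σ²_C = ((25−7)/6)² = 9.000
te_D = (6 + 4·11 + 16)/6 = 66/6 = 11; σ²_D = ((16−6)/6)² = 2.778
te_E = (11 + 4·12 + 19)/6 = 78/6 = 13; σ²_E = ((19−11)/6)² = 1.778
te_F = (10 + 4·12 + 14)/6 = 72/6 = 12; σ²_F = ((14−10)/6)² = 0.444
te_G = (3 + 4·6 + 9)/6 = 36/6 = 6; σ²_G = ((9−3)/6)² = 1.000
te_H = (11 + 4·12 + 13)/6 = 72/6 = 12; σ²_H = ((13−11)/6)² = 0.111

Forward pass:
ES_A = 0; EF_A = 9
ES_B = 0; EF_B = 10
ES_C = 9; EF_C = 9+14 = 23
ES_D = 23; EF_D = 23+11 = 34
ES_E = 10; EF_E = 10+13 = 23
ES_F = max(EF_A=9, EF_B=10) = 10; EF_F = 10+12 = 22
ES_G = 23; EF_G = 23+6 = 29
ES_H = max(EF_B=10, EF_D=34, EF_E=23, EF_F=22, EF_G=29) = 34; EF_H = 34+12 = 46
Expected project duration μ = 46 days. Critical path: A → C → D → H.

Variances on critical path: σ²_A=13.444, σ²_C=9.000, σ²_D=2.778, σ²_H=0.111.
Largest is σ²_A = 13.444.

A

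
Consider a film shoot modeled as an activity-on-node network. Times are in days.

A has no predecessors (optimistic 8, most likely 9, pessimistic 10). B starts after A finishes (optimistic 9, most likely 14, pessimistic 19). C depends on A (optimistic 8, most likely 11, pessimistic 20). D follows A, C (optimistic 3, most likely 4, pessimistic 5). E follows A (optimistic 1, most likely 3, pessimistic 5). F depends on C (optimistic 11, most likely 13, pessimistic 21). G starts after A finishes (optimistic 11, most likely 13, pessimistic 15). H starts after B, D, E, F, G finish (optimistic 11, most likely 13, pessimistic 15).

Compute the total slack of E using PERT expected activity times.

23 days

te_A = (8 + 4·9 + 10)/6 = 54/6 = 9
te_B = (9 + 4·14 + 19)/6 = 84/6 = 14
te_C = (8 + 4·11 + 20)/6 = 72/6 = 12
te_D = (3 + 4·4 + 5)/6 = 24/6 = 4
te_E = (1 + 4·3 + 5)/6 = 18/6 = 3
te_F = (11 + 4·13 + 21)/6 = 84/6 = 14
te_G = (11 + 4·13 + 15)/6 = 78/6 = 13
te_H = (11 + 4·13 + 15)/6 = 78/6 = 13

Forward pass:
ES_A = 0; EF_A = 9
ES_B = 9; EF_B = 9+14 = 23
ES_C = 9; EF_C = 9+12 = 21
ES_D = max(EF_A=9, EF_C=21) = 21; EF_D = 21+4 = 25
ES_E = 9; EF_E = 9+3 = 12
ES_F = 21; EF_F = 21+14 = 35
ES_G = 9; EF_G = 9+13 = 22
ES_H = max(EF_B=23, EF_D=25, EF_E=12, EF_F=35, EF_G=22) = 35; EF_H = 35+13 = 48
Expected project duration μ = 48 days. Critical path: A → C → F → H.

Backward pass:
LF_H = 48; LS_H = 48−13 = 35
LF_G = LS_H = 35; LS_G = 35−13 = 22
LF_F = LS_H = 35; LS_F = 35−14 = 21
LF_E = LS_H = 35; LS_E = 35−3 = 32
LF_D = LS_H = 35; LS_D = 35−4 = 31
LF_C = min(LS_D=31, LS_F=21) = 21; LS_C = 21−12 = 9
LF_B = LS_H = 35; LS_B = 35−14 = 21
LF_A = min(LS_B=21, LS_C=9, LS_D=31, LS_E=32, LS_G=22) = 9; LS_A = 9−9 = 0
Slack_E = LS_E − ES_E = 32 − 9 = 23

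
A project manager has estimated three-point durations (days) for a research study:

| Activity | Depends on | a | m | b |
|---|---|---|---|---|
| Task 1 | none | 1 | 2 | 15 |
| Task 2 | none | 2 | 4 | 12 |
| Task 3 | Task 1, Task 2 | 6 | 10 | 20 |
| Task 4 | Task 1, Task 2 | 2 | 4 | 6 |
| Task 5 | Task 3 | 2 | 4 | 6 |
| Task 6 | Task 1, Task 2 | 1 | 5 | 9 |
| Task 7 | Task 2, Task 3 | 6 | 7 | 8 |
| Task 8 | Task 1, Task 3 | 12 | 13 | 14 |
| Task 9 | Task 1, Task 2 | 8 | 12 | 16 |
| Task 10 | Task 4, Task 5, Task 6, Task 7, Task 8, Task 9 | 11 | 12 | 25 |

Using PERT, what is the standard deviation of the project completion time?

te_Task 1 = (1 + 4·2 + 15)/6 = 24/6 = 4; σ²_Task 1 = ((15−1)/6)² = 5.444
te_Task 2 = (2 + 4·4 + 12)/6 = 30/6 = 5; σ²_Task 2 = ((12−2)/6)² = 2.778
te_Task 3 = (6 + 4·10 + 20)/6 = 66/6 = 11; σ²_Task 3 = ((20−6)/6)² = 5.444
te_Task 4 = (2 + 4·4 + 6)/6 = 24/6 = 4; σ²_Task 4 = ((6−2)/6)² = 0.444
te_Task 5 = (2 + 4·4 + 6)/6 = 24/6 = 4; σ²_Task 5 = ((6−2)/6)² = 0.444
te_Task 6 = (1 + 4·5 + 9)/6 = 30/6 = 5; σ²_Task 6 = ((9−1)/6)² = 1.778
te_Task 7 = (6 + 4·7 + 8)/6 = 42/6 = 7; σ²_Task 7 = ((8−6)/6)² = 0.111
te_Task 8 = (12 + 4·13 + 14)/6 = 78/6 = 13; σ²_Task 8 = ((14−12)/6)² = 0.111
te_Task 9 = (8 + 4·12 + 16)/6 = 72/6 = 12; σ²_Task 9 = ((16−8)/6)² = 1.778
te_Task 10 = (11 + 4·12 + 25)/6 = 84/6 = 14; σ²_Task 10 = ((25−11)/6)² = 5.444

Forward pass:
ES_Task 1 = 0; EF_Task 1 = 4
ES_Task 2 = 0; EF_Task 2 = 5
ES_Task 3 = max(EF_Task 1=4, EF_Task 2=5) = 5; EF_Task 3 = 5+11 = 16
ES_Task 4 = max(EF_Task 1=4, EF_Task 2=5) = 5; EF_Task 4 = 5+4 = 9
ES_Task 5 = 16; EF_Task 5 = 16+4 = 20
ES_Task 6 = max(EF_Task 1=4, EF_Task 2=5) = 5; EF_Task 6 = 5+5 = 10
ES_Task 7 = max(EF_Task 2=5, EF_Task 3=16) = 16; EF_Task 7 = 16+7 = 23
ES_Task 8 = max(EF_Task 1=4, EF_Task 3=16) = 16; EF_Task 8 = 16+13 = 29
ES_Task 9 = max(EF_Task 1=4, EF_Task 2=5) = 5; EF_Task 9 = 5+12 = 17
ES_Task 10 = max(EF_Task 4=9, EF_Task 5=20, EF_Task 6=10, EF_Task 7=23, EF_Task 8=29, EF_Task 9=17) = 29; EF_Task 10 = 29+14 = 43
Expected project duration μ = 43 days. Critical path: Task 2 → Task 3 → Task 8 → Task 10.

Variance along critical path = 2.778 + 5.444 + 0.111 + 5.444 = 13.778
σ = √13.778 = 3.712 days

3.71 days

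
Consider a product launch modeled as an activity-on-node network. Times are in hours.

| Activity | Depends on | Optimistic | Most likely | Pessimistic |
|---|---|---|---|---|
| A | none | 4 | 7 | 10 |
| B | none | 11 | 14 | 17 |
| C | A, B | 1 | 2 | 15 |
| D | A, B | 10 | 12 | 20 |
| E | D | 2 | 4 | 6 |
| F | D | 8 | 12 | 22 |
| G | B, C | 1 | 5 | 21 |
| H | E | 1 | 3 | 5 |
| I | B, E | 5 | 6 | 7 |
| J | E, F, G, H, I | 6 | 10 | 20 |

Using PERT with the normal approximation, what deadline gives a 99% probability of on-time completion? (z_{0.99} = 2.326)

te_A = (4 + 4·7 + 10)/6 = 42/6 = 7; σ²_A = ((10−4)/6)² = 1.000
te_B = (11 + 4·14 + 17)/6 = 84/6 = 14; σ²_B = ((17−11)/6)² = 1.000
te_C = (1 + 4·2 + 15)/6 = 24/6 = 4; σ²_C = ((15−1)/6)² = 5.444
te_D = (10 + 4·12 + 20)/6 = 78/6 = 13; σ²_D = ((20−10)/6)² = 2.778
te_E = (2 + 4·4 + 6)/6 = 24/6 = 4; σ²_E = ((6−2)/6)² = 0.444
te_F = (8 + 4·12 + 22)/6 = 78/6 = 13; σ²_F = ((22−8)/6)² = 5.444
te_G = (1 + 4·5 + 21)/6 = 42/6 = 7; σ²_G = ((21−1)/6)² = 11.111
te_H = (1 + 4·3 + 5)/6 = 18/6 = 3; σ²_H = ((5−1)/6)² = 0.444
te_I = (5 + 4·6 + 7)/6 = 36/6 = 6; σ²_I = ((7−5)/6)² = 0.111
te_J = (6 + 4·10 + 20)/6 = 66/6 = 11; σ²_J = ((20−6)/6)² = 5.444

Forward pass:
ES_A = 0; EF_A = 7
ES_B = 0; EF_B = 14
ES_C = max(EF_A=7, EF_B=14) = 14; EF_C = 14+4 = 18
ES_D = max(EF_A=7, EF_B=14) = 14; EF_D = 14+13 = 27
ES_E = 27; EF_E = 27+4 = 31
ES_F = 27; EF_F = 27+13 = 40
ES_G = max(EF_B=14, EF_C=18) = 18; EF_G = 18+7 = 25
ES_H = 31; EF_H = 31+3 = 34
ES_I = max(EF_B=14, EF_E=31) = 31; EF_I = 31+6 = 37
ES_J = max(EF_E=31, EF_F=40, EF_G=25, EF_H=34, EF_I=37) = 40; EF_J = 40+11 = 51
Expected project duration μ = 51 hours. Critical path: B → D → F → J.

Variance along critical path = 1.000 + 2.778 + 5.444 + 5.444 = 14.667; σ = 3.830 hours.
D = μ + z·σ = 51 + 2.326·3.830 = 59.9 hours

59.9 hours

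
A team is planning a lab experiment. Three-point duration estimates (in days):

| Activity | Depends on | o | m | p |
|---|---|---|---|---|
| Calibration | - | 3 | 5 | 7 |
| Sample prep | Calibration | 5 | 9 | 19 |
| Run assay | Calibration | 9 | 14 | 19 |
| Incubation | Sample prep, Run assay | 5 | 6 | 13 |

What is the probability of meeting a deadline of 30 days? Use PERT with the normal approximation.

0.963

te_Calibration = (3 + 4·5 + 7)/6 = 30/6 = 5; σ²_Calibration = ((7−3)/6)² = 0.444
te_Sample prep = (5 + 4·9 + 19)/6 = 60/6 = 10; σ²_Sample prep = ((19−5)/6)² = 5.444
te_Run assay = (9 + 4·14 + 19)/6 = 84/6 = 14; σ²_Run assay = ((19−9)/6)² = 2.778
te_Incubation = (5 + 4·6 + 13)/6 = 42/6 = 7; σ²_Incubation = ((13−5)/6)² = 1.778

Forward pass:
ES_Calibration = 0; EF_Calibration = 5
ES_Sample prep = 5; EF_Sample prep = 5+10 = 15
ES_Run assay = 5; EF_Run assay = 5+14 = 19
ES_Incubation = max(EF_Sample prep=15, EF_Run assay=19) = 19; EF_Incubation = 19+7 = 26
Expected project duration μ = 26 days. Critical path: Calibration → Run assay → Incubation.

Variance along critical path = 0.444 + 2.778 + 1.778 = 5.000; σ = √5.000 = 2.236 days.
Z = (30 − 26) / 2.236 = 1.789
P(T ≤ 30) = Φ(1.789) ≈ 0.963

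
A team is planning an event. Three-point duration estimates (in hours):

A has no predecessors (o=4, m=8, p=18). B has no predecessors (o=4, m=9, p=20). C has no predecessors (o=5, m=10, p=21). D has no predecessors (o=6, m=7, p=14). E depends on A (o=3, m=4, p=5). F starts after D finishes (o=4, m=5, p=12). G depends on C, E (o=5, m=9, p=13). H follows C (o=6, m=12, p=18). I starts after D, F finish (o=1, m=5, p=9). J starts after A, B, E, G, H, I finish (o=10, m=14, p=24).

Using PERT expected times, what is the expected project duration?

38 hours

te_A = (4 + 4·8 + 18)/6 = 54/6 = 9
te_B = (4 + 4·9 + 20)/6 = 60/6 = 10
te_C = (5 + 4·10 + 21)/6 = 66/6 = 11
te_D = (6 + 4·7 + 14)/6 = 48/6 = 8
te_E = (3 + 4·4 + 5)/6 = 24/6 = 4
te_F = (4 + 4·5 + 12)/6 = 36/6 = 6
te_G = (5 + 4·9 + 13)/6 = 54/6 = 9
te_H = (6 + 4·12 + 18)/6 = 72/6 = 12
te_I = (1 + 4·5 + 9)/6 = 30/6 = 5
te_J = (10 + 4·14 + 24)/6 = 90/6 = 15

Forward pass:
ES_A = 0; EF_A = 9
ES_B = 0; EF_B = 10
ES_C = 0; EF_C = 11
ES_D = 0; EF_D = 8
ES_E = 9; EF_E = 9+4 = 13
ES_F = 8; EF_F = 8+6 = 14
ES_G = max(EF_C=11, EF_E=13) = 13; EF_G = 13+9 = 22
ES_H = 11; EF_H = 11+12 = 23
ES_I = max(EF_D=8, EF_F=14) = 14; EF_I = 14+5 = 19
ES_J = max(EF_A=9, EF_B=10, EF_E=13, EF_G=22, EF_H=23, EF_I=19) = 23; EF_J = 23+15 = 38
Expected project duration μ = 38 hours. Critical path: C → H → J.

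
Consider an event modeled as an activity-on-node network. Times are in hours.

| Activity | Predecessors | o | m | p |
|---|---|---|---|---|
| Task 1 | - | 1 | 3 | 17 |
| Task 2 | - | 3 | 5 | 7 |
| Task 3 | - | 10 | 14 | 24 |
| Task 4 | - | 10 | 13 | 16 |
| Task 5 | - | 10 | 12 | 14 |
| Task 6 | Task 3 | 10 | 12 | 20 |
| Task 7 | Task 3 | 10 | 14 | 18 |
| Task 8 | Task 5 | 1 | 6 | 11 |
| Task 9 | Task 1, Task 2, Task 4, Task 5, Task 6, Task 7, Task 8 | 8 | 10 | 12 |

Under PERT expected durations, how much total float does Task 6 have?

te_Task 1 = (1 + 4·3 + 17)/6 = 30/6 = 5
te_Task 2 = (3 + 4·5 + 7)/6 = 30/6 = 5
te_Task 3 = (10 + 4·14 + 24)/6 = 90/6 = 15
te_Task 4 = (10 + 4·13 + 16)/6 = 78/6 = 13
te_Task 5 = (10 + 4·12 + 14)/6 = 72/6 = 12
te_Task 6 = (10 + 4·12 + 20)/6 = 78/6 = 13
te_Task 7 = (10 + 4·14 + 18)/6 = 84/6 = 14
te_Task 8 = (1 + 4·6 + 11)/6 = 36/6 = 6
te_Task 9 = (8 + 4·10 + 12)/6 = 60/6 = 10

Forward pass:
ES_Task 1 = 0; EF_Task 1 = 5
ES_Task 2 = 0; EF_Task 2 = 5
ES_Task 3 = 0; EF_Task 3 = 15
ES_Task 4 = 0; EF_Task 4 = 13
ES_Task 5 = 0; EF_Task 5 = 12
ES_Task 6 = 15; EF_Task 6 = 15+13 = 28
ES_Task 7 = 15; EF_Task 7 = 15+14 = 29
ES_Task 8 = 12; EF_Task 8 = 12+6 = 18
ES_Task 9 = max(EF_Task 1=5, EF_Task 2=5, EF_Task 4=13, EF_Task 5=12, EF_Task 6=28, EF_Task 7=29, EF_Task 8=18) = 29; EF_Task 9 = 29+10 = 39
Expected project duration μ = 39 hours. Critical path: Task 3 → Task 7 → Task 9.

Backward pass:
LF_Task 9 = 39; LS_Task 9 = 39−10 = 29
LF_Task 8 = LS_Task 9 = 29; LS_Task 8 = 29−6 = 23
LF_Task 7 = LS_Task 9 = 29; LS_Task 7 = 29−14 = 15
LF_Task 6 = LS_Task 9 = 29; LS_Task 6 = 29−13 = 16
LF_Task 5 = min(LS_Task 8=23, LS_Task 9=29) = 23; LS_Task 5 = 23−12 = 11
LF_Task 4 = LS_Task 9 = 29; LS_Task 4 = 29−13 = 16
LF_Task 3 = min(LS_Task 6=16, LS_Task 7=15) = 15; LS_Task 3 = 15−15 = 0
LF_Task 2 = LS_Task 9 = 29; LS_Task 2 = 29−5 = 24
LF_Task 1 = LS_Task 9 = 29; LS_Task 1 = 29−5 = 24
Slack_Task 6 = LS_Task 6 − ES_Task 6 = 16 − 15 = 1

1 hours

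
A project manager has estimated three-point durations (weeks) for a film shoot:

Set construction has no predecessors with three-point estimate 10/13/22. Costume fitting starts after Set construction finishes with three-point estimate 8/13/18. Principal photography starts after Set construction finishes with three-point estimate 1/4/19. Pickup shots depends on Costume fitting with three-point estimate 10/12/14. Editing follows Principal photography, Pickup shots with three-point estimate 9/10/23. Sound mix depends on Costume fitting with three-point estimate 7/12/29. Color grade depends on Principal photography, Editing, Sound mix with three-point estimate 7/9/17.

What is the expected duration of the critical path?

te_Set construction = (10 + 4·13 + 22)/6 = 84/6 = 14
te_Costume fitting = (8 + 4·13 + 18)/6 = 78/6 = 13
te_Principal photography = (1 + 4·4 + 19)/6 = 36/6 = 6
te_Pickup shots = (10 + 4·12 + 14)/6 = 72/6 = 12
te_Editing = (9 + 4·10 + 23)/6 = 72/6 = 12
te_Sound mix = (7 + 4·12 + 29)/6 = 84/6 = 14
te_Color grade = (7 + 4·9 + 17)/6 = 60/6 = 10

Forward pass:
ES_Set construction = 0; EF_Set construction = 14
ES_Costume fitting = 14; EF_Costume fitting = 14+13 = 27
ES_Principal photography = 14; EF_Principal photography = 14+6 = 20
ES_Pickup shots = 27; EF_Pickup shots = 27+12 = 39
ES_Editing = max(EF_Principal photography=20, EF_Pickup shots=39) = 39; EF_Editing = 39+12 = 51
ES_Sound mix = 27; EF_Sound mix = 27+14 = 41
ES_Color grade = max(EF_Principal photography=20, EF_Editing=51, EF_Sound mix=41) = 51; EF_Color grade = 51+10 = 61
Expected project duration μ = 61 weeks. Critical path: Set construction → Costume fitting → Pickup shots → Editing → Color grade.

61 weeks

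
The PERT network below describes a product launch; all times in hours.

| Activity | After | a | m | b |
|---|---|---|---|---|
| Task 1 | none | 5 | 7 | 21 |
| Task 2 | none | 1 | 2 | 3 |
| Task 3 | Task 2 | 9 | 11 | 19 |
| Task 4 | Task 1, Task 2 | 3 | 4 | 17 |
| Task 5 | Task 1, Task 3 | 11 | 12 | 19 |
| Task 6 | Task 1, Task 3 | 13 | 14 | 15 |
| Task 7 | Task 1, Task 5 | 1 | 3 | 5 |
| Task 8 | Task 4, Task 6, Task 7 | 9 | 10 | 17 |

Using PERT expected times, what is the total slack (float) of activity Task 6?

2 hours

te_Task 1 = (5 + 4·7 + 21)/6 = 54/6 = 9
te_Task 2 = (1 + 4·2 + 3)/6 = 12/6 = 2
te_Task 3 = (9 + 4·11 + 19)/6 = 72/6 = 12
te_Task 4 = (3 + 4·4 + 17)/6 = 36/6 = 6
te_Task 5 = (11 + 4·12 + 19)/6 = 78/6 = 13
te_Task 6 = (13 + 4·14 + 15)/6 = 84/6 = 14
te_Task 7 = (1 + 4·3 + 5)/6 = 18/6 = 3
te_Task 8 = (9 + 4·10 + 17)/6 = 66/6 = 11

Forward pass:
ES_Task 1 = 0; EF_Task 1 = 9
ES_Task 2 = 0; EF_Task 2 = 2
ES_Task 3 = 2; EF_Task 3 = 2+12 = 14
ES_Task 4 = max(EF_Task 1=9, EF_Task 2=2) = 9; EF_Task 4 = 9+6 = 15
ES_Task 5 = max(EF_Task 1=9, EF_Task 3=14) = 14; EF_Task 5 = 14+13 = 27
ES_Task 6 = max(EF_Task 1=9, EF_Task 3=14) = 14; EF_Task 6 = 14+14 = 28
ES_Task 7 = max(EF_Task 1=9, EF_Task 5=27) = 27; EF_Task 7 = 27+3 = 30
ES_Task 8 = max(EF_Task 4=15, EF_Task 6=28, EF_Task 7=30) = 30; EF_Task 8 = 30+11 = 41
Expected project duration μ = 41 hours. Critical path: Task 2 → Task 3 → Task 5 → Task 7 → Task 8.

Backward pass:
LF_Task 8 = 41; LS_Task 8 = 41−11 = 30
LF_Task 7 = LS_Task 8 = 30; LS_Task 7 = 30−3 = 27
LF_Task 6 = LS_Task 8 = 30; LS_Task 6 = 30−14 = 16
LF_Task 5 = LS_Task 7 = 27; LS_Task 5 = 27−13 = 14
LF_Task 4 = LS_Task 8 = 30; LS_Task 4 = 30−6 = 24
LF_Task 3 = min(LS_Task 5=14, LS_Task 6=16) = 14; LS_Task 3 = 14−12 = 2
LF_Task 2 = min(LS_Task 3=2, LS_Task 4=24) = 2; LS_Task 2 = 2−2 = 0
LF_Task 1 = min(LS_Task 4=24, LS_Task 5=14, LS_Task 6=16, LS_Task 7=27) = 14; LS_Task 1 = 14−9 = 5
Slack_Task 6 = LS_Task 6 − ES_Task 6 = 16 − 14 = 2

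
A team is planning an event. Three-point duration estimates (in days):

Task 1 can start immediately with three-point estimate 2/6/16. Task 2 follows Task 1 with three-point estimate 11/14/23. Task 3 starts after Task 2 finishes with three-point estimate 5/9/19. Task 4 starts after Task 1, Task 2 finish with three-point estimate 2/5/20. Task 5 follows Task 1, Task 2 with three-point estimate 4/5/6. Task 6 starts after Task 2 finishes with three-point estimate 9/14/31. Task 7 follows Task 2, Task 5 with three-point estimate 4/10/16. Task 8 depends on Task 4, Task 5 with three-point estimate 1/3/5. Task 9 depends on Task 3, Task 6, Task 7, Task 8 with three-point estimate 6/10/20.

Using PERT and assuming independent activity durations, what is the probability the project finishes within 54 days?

0.826

te_Task 1 = (2 + 4·6 + 16)/6 = 42/6 = 7; σ²_Task 1 = ((16−2)/6)² = 5.444
te_Task 2 = (11 + 4·14 + 23)/6 = 90/6 = 15; σ²_Task 2 = ((23−11)/6)² = 4.000
te_Task 3 = (5 + 4·9 + 19)/6 = 60/6 = 10; σ²_Task 3 = ((19−5)/6)² = 5.444
te_Task 4 = (2 + 4·5 + 20)/6 = 42/6 = 7; σ²_Task 4 = ((20−2)/6)² = 9.000
te_Task 5 = (4 + 4·5 + 6)/6 = 30/6 = 5; σ²_Task 5 = ((6−4)/6)² = 0.111
te_Task 6 = (9 + 4·14 + 31)/6 = 96/6 = 16; σ²_Task 6 = ((31−9)/6)² = 13.444
te_Task 7 = (4 + 4·10 + 16)/6 = 60/6 = 10; σ²_Task 7 = ((16−4)/6)² = 4.000
te_Task 8 = (1 + 4·3 + 5)/6 = 18/6 = 3; σ²_Task 8 = ((5−1)/6)² = 0.444
te_Task 9 = (6 + 4·10 + 20)/6 = 66/6 = 11; σ²_Task 9 = ((20−6)/6)² = 5.444

Forward pass:
ES_Task 1 = 0; EF_Task 1 = 7
ES_Task 2 = 7; EF_Task 2 = 7+15 = 22
ES_Task 3 = 22; EF_Task 3 = 22+10 = 32
ES_Task 4 = max(EF_Task 1=7, EF_Task 2=22) = 22; EF_Task 4 = 22+7 = 29
ES_Task 5 = max(EF_Task 1=7, EF_Task 2=22) = 22; EF_Task 5 = 22+5 = 27
ES_Task 6 = 22; EF_Task 6 = 22+16 = 38
ES_Task 7 = max(EF_Task 2=22, EF_Task 5=27) = 27; EF_Task 7 = 27+10 = 37
ES_Task 8 = max(EF_Task 4=29, EF_Task 5=27) = 29; EF_Task 8 = 29+3 = 32
ES_Task 9 = max(EF_Task 3=32, EF_Task 6=38, EF_Task 7=37, EF_Task 8=32) = 38; EF_Task 9 = 38+11 = 49
Expected project duration μ = 49 days. Critical path: Task 1 → Task 2 → Task 6 → Task 9.

Variance along critical path = 5.444 + 4.000 + 13.444 + 5.444 = 28.333; σ = √28.333 = 5.323 days.
Z = (54 − 49) / 5.323 = 0.939
P(T ≤ 54) = Φ(0.939) ≈ 0.826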